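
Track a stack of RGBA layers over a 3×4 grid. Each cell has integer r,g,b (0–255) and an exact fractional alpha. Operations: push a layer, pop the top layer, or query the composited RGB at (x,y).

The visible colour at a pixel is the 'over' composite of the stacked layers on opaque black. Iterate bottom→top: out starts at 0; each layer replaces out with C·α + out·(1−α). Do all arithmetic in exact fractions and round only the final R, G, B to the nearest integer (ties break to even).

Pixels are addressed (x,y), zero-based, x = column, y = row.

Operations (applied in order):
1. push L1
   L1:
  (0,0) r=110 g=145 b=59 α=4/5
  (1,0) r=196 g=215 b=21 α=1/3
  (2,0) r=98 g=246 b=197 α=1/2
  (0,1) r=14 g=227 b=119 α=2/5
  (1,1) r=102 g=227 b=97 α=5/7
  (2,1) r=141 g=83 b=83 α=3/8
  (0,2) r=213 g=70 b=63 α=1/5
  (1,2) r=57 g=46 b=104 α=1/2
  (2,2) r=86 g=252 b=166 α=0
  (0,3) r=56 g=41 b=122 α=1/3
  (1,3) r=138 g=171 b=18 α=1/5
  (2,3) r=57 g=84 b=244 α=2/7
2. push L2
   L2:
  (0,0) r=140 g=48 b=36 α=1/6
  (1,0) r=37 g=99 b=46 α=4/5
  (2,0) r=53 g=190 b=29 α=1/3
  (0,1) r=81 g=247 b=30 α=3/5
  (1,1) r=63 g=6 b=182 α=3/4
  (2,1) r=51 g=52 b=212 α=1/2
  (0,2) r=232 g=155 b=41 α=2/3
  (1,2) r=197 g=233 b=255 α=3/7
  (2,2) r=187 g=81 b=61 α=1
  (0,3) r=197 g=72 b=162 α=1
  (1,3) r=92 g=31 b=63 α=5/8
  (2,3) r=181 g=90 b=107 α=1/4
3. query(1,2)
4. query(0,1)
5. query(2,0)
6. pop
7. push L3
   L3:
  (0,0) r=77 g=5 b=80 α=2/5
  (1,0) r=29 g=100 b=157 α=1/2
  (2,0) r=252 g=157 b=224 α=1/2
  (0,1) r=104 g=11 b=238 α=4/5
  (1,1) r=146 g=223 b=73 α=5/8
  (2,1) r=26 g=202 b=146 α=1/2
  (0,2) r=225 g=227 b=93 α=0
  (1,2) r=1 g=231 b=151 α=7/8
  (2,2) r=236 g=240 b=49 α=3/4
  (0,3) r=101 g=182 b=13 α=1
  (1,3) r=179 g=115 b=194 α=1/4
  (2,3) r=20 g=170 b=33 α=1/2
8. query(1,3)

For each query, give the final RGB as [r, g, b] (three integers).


query (1,2) [L1,L2] — begin 0,0,0
L1 α=1/2: [57/2, 23, 52]
L2 α=3/7: [705/7, 113, 139]
→ [101, 113, 139]

query (0,1) [L1,L2] — begin 0,0,0
after L1 α=2/5: [28/5, 454/5, 238/5]
after L2 α=3/5: [1271/25, 4613/25, 926/25]
→ [51, 185, 37]

query (2,0) [L1,L2] — begin 0,0,0
L1 α=1/2: [49, 123, 197/2]
L2 α=1/3: [151/3, 436/3, 226/3]
→ [50, 145, 75]

at x=1,y=3 over L1,L3:
L1 α=1/5: [138/5, 171/5, 18/5]
L3 α=1/4: [1309/20, 272/5, 256/5]
= [65, 54, 51]


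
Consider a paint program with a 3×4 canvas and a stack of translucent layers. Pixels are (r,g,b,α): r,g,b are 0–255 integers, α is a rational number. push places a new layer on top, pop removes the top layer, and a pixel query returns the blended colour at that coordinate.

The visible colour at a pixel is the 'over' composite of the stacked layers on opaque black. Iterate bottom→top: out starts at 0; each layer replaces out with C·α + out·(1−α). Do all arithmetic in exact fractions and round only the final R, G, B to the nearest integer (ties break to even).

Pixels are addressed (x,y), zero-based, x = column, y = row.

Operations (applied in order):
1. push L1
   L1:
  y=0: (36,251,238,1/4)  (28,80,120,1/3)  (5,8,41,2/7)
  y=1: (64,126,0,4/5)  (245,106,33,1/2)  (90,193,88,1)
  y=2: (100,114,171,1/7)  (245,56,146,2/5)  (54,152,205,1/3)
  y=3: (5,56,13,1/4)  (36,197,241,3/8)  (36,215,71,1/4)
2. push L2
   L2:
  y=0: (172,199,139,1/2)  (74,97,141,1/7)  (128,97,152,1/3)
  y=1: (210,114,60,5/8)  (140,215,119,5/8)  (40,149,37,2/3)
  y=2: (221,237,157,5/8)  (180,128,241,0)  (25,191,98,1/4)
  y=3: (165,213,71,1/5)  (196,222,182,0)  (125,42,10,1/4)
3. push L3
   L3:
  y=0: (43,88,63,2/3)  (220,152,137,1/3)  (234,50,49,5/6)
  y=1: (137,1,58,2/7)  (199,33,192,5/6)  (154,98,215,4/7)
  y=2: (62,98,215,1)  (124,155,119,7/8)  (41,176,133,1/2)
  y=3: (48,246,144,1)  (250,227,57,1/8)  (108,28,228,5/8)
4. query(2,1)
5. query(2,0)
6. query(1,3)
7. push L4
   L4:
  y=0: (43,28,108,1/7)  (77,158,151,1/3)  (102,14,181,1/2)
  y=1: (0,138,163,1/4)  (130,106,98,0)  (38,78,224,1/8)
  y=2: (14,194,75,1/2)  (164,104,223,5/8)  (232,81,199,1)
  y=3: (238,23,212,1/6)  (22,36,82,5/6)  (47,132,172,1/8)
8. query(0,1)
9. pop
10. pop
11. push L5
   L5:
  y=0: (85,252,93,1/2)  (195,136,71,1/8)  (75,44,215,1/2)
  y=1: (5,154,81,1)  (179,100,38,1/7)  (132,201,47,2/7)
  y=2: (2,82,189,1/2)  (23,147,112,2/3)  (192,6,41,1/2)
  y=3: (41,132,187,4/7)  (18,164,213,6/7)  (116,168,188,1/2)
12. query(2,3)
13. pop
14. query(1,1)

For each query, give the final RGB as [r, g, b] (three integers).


at x=2,y=1 over L1,L2,L3:
+L1 (α=1) → [90, 193, 88]
+L2 (α=2/3) → [170/3, 491/3, 54]
+L3 (α=4/7) → [786/7, 883/7, 146]
rounded: [112, 126, 146]

(2,0) stack=L1,L2,L3; from [0,0,0]:
after L1 α=2/7: [10/7, 16/7, 82/7]
after L2 α=1/3: [916/21, 237/7, 1228/21]
after L3 α=5/6: [12743/63, 1987/42, 6373/126]
→ [202, 47, 51]

query (1,3) [L1,L2,L3] — begin 0,0,0
after L1 α=3/8: [27/2, 591/8, 723/8]
after L2 α=0: [27/2, 591/8, 723/8]
after L3 α=1/8: [689/16, 5953/64, 5517/64]
= [43, 93, 86]

query (0,1) [L1,L2,L3,L4] — begin 0,0,0
after L1 α=4/5: [256/5, 504/5, 0]
after L2 α=5/8: [3009/20, 2181/20, 75/2]
after L3 α=2/7: [4105/28, 2189/28, 607/14]
after L4 α=1/4: [12315/112, 10431/112, 4103/56]
rounded: [110, 93, 73]

at x=2,y=3 over L1,L2,L5:
+L1 (α=1/4) → [9, 215/4, 71/4]
+L2 (α=1/4) → [38, 813/16, 253/16]
+L5 (α=1/2) → [77, 3501/32, 3261/32]
= [77, 109, 102]

(1,1) stack=L1,L2; from [0,0,0]:
+L1 (α=1/2) → [245/2, 53, 33/2]
+L2 (α=5/8) → [2135/16, 617/4, 1289/16]
rounded: [133, 154, 81]


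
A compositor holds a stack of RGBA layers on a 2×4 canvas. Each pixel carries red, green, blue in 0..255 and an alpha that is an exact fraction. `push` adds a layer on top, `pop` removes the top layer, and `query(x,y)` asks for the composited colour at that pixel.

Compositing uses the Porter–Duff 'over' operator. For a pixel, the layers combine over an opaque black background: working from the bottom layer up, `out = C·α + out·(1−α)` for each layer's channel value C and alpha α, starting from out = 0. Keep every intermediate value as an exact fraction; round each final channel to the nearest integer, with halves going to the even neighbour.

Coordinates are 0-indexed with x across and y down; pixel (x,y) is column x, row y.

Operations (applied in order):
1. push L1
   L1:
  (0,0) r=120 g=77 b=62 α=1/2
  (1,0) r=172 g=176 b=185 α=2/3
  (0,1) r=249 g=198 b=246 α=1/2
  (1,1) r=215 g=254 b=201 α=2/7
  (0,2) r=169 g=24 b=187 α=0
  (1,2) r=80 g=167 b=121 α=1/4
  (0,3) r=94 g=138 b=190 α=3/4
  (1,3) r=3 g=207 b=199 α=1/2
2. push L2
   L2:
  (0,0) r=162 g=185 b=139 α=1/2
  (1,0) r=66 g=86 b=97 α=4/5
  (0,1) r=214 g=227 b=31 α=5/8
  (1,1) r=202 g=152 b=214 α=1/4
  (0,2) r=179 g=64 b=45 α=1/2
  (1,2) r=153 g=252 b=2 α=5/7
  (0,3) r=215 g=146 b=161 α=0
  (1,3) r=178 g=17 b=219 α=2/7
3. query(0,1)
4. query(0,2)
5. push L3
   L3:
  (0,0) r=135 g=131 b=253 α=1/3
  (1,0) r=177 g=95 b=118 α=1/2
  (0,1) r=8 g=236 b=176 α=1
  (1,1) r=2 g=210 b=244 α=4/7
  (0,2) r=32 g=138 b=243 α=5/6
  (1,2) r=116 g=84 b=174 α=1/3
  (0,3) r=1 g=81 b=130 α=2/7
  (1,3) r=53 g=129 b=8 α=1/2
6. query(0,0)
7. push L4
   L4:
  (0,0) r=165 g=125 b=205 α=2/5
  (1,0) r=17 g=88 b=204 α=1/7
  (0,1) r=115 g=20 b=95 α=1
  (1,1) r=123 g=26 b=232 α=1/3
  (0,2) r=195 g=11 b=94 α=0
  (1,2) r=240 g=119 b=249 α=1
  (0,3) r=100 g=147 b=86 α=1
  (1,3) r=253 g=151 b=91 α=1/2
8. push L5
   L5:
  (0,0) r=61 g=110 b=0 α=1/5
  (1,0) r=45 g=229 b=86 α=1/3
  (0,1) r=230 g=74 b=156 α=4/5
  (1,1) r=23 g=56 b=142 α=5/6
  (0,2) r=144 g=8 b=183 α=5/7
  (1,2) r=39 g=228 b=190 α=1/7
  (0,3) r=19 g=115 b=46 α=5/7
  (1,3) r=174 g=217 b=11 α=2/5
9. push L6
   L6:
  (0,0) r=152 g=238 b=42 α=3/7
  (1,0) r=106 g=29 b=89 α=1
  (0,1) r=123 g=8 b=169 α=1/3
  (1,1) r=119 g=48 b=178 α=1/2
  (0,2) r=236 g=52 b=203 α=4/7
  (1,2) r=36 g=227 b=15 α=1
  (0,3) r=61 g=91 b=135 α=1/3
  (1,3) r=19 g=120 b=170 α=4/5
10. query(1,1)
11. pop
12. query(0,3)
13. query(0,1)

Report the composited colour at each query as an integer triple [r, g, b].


query (0,1) [L1,L2] — begin 0,0,0
after L1 α=1/2: [249/2, 99, 123]
after L2 α=5/8: [2887/16, 179, 131/2]
rounded: [180, 179, 66]

(0,2) stack=L1,L2; from [0,0,0]:
L1 α=0: [0, 0, 0]
L2 α=1/2: [179/2, 32, 45/2]
= [90, 32, 22]

at x=0,y=0 over L1,L2,L3:
L1 α=1/2: [60, 77/2, 31]
L2 α=1/2: [111, 447/4, 85]
L3 α=1/3: [119, 709/6, 141]
→ [119, 118, 141]

query (1,1) [L1,L2,L3,L4,L5,L6] — begin 0,0,0
L1 α=2/7: [430/7, 508/7, 402/7]
L2 α=1/4: [676/7, 647/7, 676/7]
L3 α=4/7: [2084/49, 7821/49, 8860/49]
L4 α=1/3: [10195/147, 16916/147, 9696/49]
L5 α=5/6: [13550/441, 29038/441, 22243/147]
L6 α=1/2: [66029/882, 25103/441, 48409/294]
→ [75, 57, 165]

(0,3) stack=L1,L2,L3,L4,L5; from [0,0,0]:
+L1 (α=3/4) → [141/2, 207/2, 285/2]
+L2 (α=0) → [141/2, 207/2, 285/2]
+L3 (α=2/7) → [709/14, 1359/14, 1945/14]
+L4 (α=1) → [100, 147, 86]
+L5 (α=5/7) → [295/7, 869/7, 402/7]
= [42, 124, 57]

at x=0,y=1 over L1,L2,L3,L4,L5:
L1 α=1/2: [249/2, 99, 123]
L2 α=5/8: [2887/16, 179, 131/2]
L3 α=1: [8, 236, 176]
L4 α=1: [115, 20, 95]
L5 α=4/5: [207, 316/5, 719/5]
rounded: [207, 63, 144]


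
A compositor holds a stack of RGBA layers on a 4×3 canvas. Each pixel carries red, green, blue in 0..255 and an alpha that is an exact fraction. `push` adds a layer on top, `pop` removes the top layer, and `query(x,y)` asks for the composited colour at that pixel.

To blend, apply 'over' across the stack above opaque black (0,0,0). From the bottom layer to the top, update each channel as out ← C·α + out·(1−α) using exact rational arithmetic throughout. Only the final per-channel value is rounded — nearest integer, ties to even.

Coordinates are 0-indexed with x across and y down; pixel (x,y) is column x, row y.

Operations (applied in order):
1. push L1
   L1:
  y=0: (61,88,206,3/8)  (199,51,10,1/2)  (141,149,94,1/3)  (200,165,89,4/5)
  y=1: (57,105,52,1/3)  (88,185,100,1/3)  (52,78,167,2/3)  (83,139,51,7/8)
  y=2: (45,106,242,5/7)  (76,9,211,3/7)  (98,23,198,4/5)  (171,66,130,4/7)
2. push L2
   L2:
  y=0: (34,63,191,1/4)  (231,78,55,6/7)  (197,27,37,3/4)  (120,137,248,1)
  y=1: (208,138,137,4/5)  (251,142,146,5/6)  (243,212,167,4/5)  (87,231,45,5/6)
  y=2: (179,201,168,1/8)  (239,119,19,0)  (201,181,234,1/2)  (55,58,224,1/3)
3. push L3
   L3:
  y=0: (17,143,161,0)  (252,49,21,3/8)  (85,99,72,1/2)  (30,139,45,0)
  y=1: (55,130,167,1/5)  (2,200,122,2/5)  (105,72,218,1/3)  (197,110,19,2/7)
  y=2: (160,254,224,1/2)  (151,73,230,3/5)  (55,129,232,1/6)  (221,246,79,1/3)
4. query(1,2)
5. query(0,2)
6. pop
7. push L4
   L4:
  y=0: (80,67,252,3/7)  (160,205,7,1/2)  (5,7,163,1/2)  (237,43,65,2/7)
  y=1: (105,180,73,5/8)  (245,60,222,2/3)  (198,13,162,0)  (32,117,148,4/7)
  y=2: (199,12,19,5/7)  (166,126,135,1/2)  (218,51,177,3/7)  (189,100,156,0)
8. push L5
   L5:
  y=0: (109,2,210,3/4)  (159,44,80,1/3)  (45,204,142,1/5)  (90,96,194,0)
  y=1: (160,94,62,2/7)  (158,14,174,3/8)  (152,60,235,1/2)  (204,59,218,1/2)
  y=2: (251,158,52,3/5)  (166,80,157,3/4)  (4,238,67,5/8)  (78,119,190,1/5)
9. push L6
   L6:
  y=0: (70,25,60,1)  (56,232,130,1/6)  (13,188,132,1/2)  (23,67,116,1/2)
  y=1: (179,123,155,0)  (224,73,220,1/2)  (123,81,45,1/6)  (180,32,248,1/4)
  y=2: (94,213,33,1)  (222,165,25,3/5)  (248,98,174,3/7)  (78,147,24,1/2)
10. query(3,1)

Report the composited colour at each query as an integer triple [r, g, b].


query (1,2) [L1,L2,L3] — begin 0,0,0
L1 α=3/7: [228/7, 27/7, 633/7]
L2 α=0: [228/7, 27/7, 633/7]
L3 α=3/5: [3627/35, 1587/35, 6096/35]
= [104, 45, 174]

query (0,2) [L1,L2,L3] — begin 0,0,0
after L1 α=5/7: [225/7, 530/7, 1210/7]
after L2 α=1/8: [101/2, 731/8, 689/4]
after L3 α=1/2: [421/4, 2763/16, 1585/8]
= [105, 173, 198]

query (3,1) [L1,L2,L4,L5,L6] — begin 0,0,0
+L1 (α=7/8) → [581/8, 973/8, 357/8]
+L2 (α=5/6) → [4061/48, 10213/48, 719/16]
+L4 (α=4/7) → [6109/112, 17701/112, 11629/112]
+L5 (α=1/2) → [28957/224, 24309/224, 36045/224]
+L6 (α=1/4) → [127191/896, 80095/896, 163687/896]
= [142, 89, 183]


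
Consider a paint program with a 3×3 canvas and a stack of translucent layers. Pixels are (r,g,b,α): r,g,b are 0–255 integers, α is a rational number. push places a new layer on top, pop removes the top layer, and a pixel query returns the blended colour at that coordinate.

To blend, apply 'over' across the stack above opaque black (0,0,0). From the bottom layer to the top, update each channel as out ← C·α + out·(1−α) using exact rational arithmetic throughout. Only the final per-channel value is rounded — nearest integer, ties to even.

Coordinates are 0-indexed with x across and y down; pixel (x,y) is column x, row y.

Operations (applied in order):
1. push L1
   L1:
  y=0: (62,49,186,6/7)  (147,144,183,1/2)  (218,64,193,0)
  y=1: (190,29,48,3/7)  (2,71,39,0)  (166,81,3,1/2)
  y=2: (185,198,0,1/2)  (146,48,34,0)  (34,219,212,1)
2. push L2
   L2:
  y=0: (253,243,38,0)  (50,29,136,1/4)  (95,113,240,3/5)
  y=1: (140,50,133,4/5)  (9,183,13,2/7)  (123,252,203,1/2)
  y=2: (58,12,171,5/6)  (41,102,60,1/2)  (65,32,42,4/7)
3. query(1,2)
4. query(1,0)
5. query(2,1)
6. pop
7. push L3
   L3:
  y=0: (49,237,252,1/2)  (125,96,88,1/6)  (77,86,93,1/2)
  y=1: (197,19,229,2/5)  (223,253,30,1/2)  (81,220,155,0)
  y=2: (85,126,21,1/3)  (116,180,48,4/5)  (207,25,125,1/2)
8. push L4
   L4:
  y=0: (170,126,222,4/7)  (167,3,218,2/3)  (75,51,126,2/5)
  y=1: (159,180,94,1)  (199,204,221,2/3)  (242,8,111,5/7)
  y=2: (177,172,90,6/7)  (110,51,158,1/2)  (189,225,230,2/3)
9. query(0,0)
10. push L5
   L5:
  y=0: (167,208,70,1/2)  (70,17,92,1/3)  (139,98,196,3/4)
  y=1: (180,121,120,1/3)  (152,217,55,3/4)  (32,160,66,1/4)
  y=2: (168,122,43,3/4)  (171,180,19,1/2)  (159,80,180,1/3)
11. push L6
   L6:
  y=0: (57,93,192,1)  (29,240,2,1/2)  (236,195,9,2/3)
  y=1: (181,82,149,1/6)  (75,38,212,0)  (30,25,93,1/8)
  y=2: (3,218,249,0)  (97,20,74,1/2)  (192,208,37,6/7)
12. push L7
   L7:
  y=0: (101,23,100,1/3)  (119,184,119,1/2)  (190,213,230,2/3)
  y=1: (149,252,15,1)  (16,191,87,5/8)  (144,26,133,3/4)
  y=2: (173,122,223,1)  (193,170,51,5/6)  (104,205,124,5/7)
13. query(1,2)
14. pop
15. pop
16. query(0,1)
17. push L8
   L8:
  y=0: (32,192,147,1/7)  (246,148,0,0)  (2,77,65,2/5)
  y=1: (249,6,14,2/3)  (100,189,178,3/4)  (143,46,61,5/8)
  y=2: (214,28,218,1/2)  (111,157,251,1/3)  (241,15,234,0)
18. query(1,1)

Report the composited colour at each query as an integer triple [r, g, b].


(1,2) stack=L1,L2; from [0,0,0]:
L1 α=0: [0, 0, 0]
L2 α=1/2: [41/2, 51, 30]
rounded: [20, 51, 30]

(1,0) stack=L1,L2; from [0,0,0]:
+L1 (α=1/2) → [147/2, 72, 183/2]
+L2 (α=1/4) → [541/8, 245/4, 821/8]
= [68, 61, 103]

at x=2,y=1 over L1,L2:
L1 α=1/2: [83, 81/2, 3/2]
L2 α=1/2: [103, 585/4, 409/4]
rounded: [103, 146, 102]

(0,0) stack=L1,L3,L4; from [0,0,0]:
L1 α=6/7: [372/7, 42, 1116/7]
L3 α=1/2: [715/14, 279/2, 1440/7]
L4 α=4/7: [11665/98, 1845/14, 10536/49]
= [119, 132, 215]

at x=1,y=2 over L1,L3,L4,L5,L6,L7:
after L1 α=0: [0, 0, 0]
after L3 α=4/5: [464/5, 144, 192/5]
after L4 α=1/2: [507/5, 195/2, 491/5]
after L5 α=1/2: [681/5, 555/4, 293/5]
after L6 α=1/2: [583/5, 635/8, 663/10]
after L7 α=5/6: [2704/15, 7435/48, 1071/20]
= [180, 155, 54]

(0,1) stack=L1,L3,L4,L5; from [0,0,0]:
after L1 α=3/7: [570/7, 87/7, 144/7]
after L3 α=2/5: [4468/35, 527/35, 3638/35]
after L4 α=1: [159, 180, 94]
after L5 α=1/3: [166, 481/3, 308/3]
→ [166, 160, 103]

at x=1,y=1 over L1,L3,L4,L5,L8:
+L1 (α=0) → [0, 0, 0]
+L3 (α=1/2) → [223/2, 253/2, 15]
+L4 (α=2/3) → [1019/6, 1069/6, 457/3]
+L5 (α=3/4) → [3755/24, 4975/24, 238/3]
+L8 (α=3/4) → [10955/96, 18583/96, 460/3]
rounded: [114, 194, 153]


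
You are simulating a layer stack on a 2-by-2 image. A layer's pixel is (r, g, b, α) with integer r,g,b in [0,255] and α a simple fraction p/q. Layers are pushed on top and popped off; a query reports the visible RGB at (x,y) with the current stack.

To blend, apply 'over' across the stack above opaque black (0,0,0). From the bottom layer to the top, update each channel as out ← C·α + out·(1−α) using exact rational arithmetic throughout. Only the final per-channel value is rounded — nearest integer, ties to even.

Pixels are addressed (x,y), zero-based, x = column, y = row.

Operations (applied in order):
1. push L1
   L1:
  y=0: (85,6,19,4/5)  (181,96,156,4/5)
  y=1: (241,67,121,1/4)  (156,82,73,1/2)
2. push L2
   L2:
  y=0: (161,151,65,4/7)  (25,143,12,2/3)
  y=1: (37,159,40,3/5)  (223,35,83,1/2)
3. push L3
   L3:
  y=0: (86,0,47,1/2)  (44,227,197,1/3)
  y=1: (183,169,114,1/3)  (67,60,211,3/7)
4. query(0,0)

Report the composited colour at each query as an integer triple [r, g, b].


at x=0,y=0 over L1,L2,L3:
L1 α=4/5: [68, 24/5, 76/5]
L2 α=4/7: [848/7, 3092/35, 1528/35]
L3 α=1/2: [725/7, 1546/35, 3173/70]
→ [104, 44, 45]


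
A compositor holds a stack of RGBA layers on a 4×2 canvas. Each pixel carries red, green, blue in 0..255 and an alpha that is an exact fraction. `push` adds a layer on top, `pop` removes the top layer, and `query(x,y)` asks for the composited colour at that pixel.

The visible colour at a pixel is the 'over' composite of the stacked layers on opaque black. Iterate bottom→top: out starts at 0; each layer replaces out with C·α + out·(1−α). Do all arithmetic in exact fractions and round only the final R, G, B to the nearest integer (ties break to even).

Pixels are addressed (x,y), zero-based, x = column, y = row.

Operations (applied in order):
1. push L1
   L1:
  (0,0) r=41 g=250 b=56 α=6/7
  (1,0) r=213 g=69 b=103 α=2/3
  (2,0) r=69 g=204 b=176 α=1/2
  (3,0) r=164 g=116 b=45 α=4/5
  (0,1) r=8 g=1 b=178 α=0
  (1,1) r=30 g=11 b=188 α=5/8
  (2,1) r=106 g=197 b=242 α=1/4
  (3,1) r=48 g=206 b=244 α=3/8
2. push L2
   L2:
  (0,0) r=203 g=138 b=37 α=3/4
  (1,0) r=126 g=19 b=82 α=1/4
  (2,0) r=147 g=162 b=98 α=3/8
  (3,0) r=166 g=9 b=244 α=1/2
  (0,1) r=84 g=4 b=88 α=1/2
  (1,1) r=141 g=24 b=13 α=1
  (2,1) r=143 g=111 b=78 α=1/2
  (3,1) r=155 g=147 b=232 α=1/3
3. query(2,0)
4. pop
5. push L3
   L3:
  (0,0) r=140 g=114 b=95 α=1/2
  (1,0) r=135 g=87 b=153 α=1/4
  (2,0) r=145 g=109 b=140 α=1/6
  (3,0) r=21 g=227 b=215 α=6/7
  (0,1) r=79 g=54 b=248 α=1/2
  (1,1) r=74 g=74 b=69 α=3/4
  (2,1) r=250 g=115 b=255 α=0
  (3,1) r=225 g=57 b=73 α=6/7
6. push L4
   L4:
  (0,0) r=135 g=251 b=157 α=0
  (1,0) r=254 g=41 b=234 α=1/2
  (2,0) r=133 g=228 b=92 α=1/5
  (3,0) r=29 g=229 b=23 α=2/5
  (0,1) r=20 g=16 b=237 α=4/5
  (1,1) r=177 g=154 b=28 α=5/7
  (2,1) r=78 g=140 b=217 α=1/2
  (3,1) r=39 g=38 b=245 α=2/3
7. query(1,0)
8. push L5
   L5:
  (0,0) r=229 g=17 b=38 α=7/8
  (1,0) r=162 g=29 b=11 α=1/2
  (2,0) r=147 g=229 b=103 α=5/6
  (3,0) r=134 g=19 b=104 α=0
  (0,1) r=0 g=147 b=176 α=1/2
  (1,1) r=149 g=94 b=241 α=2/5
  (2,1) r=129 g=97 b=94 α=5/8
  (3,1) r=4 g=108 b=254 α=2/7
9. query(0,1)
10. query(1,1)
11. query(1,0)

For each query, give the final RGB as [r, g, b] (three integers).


(2,0) stack=L1,L2; from [0,0,0]:
+L1 (α=1/2) → [69/2, 102, 88]
+L2 (α=3/8) → [1227/16, 249/2, 367/4]
= [77, 124, 92]

at x=1,y=0 over L1,L3,L4:
after L1 α=2/3: [142, 46, 206/3]
after L3 α=1/4: [561/4, 225/4, 359/4]
after L4 α=1/2: [1577/8, 389/8, 1295/8]
= [197, 49, 162]

query (0,1) [L1,L3,L4,L5] — begin 0,0,0
after L1 α=0: [0, 0, 0]
after L3 α=1/2: [79/2, 27, 124]
after L4 α=4/5: [239/10, 91/5, 1072/5]
after L5 α=1/2: [239/20, 413/5, 976/5]
→ [12, 83, 195]

(1,1) stack=L1,L3,L4,L5; from [0,0,0]:
L1 α=5/8: [75/4, 55/8, 235/2]
L3 α=3/4: [963/16, 1831/32, 649/8]
L4 α=5/7: [1149/8, 14151/112, 1209/28]
L5 α=2/5: [5831/40, 63509/560, 17123/140]
= [146, 113, 122]

at x=1,y=0 over L1,L3,L4,L5:
+L1 (α=2/3) → [142, 46, 206/3]
+L3 (α=1/4) → [561/4, 225/4, 359/4]
+L4 (α=1/2) → [1577/8, 389/8, 1295/8]
+L5 (α=1/2) → [2873/16, 621/16, 1383/16]
= [180, 39, 86]


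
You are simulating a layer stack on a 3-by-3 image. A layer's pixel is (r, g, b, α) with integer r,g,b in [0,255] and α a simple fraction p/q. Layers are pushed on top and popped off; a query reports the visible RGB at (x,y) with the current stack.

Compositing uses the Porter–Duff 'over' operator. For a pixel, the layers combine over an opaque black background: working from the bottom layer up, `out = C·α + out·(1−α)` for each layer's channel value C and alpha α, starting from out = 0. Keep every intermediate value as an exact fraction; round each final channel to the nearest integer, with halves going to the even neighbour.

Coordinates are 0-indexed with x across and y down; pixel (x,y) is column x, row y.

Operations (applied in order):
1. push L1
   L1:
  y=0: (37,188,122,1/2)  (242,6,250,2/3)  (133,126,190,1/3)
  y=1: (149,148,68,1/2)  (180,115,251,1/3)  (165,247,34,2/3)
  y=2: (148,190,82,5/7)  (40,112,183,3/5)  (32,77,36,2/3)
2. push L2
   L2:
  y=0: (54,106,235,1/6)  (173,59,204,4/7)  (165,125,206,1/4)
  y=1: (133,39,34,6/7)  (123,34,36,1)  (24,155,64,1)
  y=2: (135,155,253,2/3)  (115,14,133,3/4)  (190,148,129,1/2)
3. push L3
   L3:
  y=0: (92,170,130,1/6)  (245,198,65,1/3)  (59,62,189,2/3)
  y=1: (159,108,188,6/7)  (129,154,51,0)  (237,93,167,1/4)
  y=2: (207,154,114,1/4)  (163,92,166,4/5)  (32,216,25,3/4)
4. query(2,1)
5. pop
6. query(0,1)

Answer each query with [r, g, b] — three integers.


query (2,1) [L1,L2,L3] — begin 0,0,0
after L1 α=2/3: [110, 494/3, 68/3]
after L2 α=1: [24, 155, 64]
after L3 α=1/4: [309/4, 279/2, 359/4]
→ [77, 140, 90]

at x=0,y=1 over L1,L2:
L1 α=1/2: [149/2, 74, 34]
L2 α=6/7: [1745/14, 44, 34]
= [125, 44, 34]


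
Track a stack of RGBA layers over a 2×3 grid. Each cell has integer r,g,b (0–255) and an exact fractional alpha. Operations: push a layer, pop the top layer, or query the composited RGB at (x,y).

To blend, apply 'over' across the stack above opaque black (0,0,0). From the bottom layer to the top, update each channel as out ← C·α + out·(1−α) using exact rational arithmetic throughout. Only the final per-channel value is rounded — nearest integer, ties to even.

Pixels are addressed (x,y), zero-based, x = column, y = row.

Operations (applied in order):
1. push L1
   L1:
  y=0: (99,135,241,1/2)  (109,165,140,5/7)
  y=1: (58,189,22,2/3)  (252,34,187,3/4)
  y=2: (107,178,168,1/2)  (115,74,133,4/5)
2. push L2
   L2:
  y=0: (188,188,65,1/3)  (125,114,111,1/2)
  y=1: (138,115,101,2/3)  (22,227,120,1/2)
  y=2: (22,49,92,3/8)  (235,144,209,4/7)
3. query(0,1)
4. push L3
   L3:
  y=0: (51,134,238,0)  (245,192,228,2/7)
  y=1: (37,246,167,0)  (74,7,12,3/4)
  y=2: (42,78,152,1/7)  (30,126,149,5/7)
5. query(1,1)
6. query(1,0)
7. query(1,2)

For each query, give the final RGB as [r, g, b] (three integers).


at x=0,y=1 over L1,L2:
+L1 (α=2/3) → [116/3, 126, 44/3]
+L2 (α=2/3) → [944/9, 356/3, 650/9]
= [105, 119, 72]

(1,1) stack=L1,L2,L3; from [0,0,0]:
after L1 α=3/4: [189, 51/2, 561/4]
after L2 α=1/2: [211/2, 505/4, 1041/8]
after L3 α=3/4: [655/8, 589/16, 1329/32]
rounded: [82, 37, 42]

query (1,0) [L1,L2,L3] — begin 0,0,0
after L1 α=5/7: [545/7, 825/7, 100]
after L2 α=1/2: [710/7, 1623/14, 211/2]
after L3 α=2/7: [6980/49, 13491/98, 281/2]
rounded: [142, 138, 140]

at x=1,y=2 over L1,L2,L3:
+L1 (α=4/5) → [92, 296/5, 532/5]
+L2 (α=4/7) → [1216/7, 3768/35, 5776/35]
+L3 (α=5/7) → [3482/49, 29586/245, 37627/245]
→ [71, 121, 154]


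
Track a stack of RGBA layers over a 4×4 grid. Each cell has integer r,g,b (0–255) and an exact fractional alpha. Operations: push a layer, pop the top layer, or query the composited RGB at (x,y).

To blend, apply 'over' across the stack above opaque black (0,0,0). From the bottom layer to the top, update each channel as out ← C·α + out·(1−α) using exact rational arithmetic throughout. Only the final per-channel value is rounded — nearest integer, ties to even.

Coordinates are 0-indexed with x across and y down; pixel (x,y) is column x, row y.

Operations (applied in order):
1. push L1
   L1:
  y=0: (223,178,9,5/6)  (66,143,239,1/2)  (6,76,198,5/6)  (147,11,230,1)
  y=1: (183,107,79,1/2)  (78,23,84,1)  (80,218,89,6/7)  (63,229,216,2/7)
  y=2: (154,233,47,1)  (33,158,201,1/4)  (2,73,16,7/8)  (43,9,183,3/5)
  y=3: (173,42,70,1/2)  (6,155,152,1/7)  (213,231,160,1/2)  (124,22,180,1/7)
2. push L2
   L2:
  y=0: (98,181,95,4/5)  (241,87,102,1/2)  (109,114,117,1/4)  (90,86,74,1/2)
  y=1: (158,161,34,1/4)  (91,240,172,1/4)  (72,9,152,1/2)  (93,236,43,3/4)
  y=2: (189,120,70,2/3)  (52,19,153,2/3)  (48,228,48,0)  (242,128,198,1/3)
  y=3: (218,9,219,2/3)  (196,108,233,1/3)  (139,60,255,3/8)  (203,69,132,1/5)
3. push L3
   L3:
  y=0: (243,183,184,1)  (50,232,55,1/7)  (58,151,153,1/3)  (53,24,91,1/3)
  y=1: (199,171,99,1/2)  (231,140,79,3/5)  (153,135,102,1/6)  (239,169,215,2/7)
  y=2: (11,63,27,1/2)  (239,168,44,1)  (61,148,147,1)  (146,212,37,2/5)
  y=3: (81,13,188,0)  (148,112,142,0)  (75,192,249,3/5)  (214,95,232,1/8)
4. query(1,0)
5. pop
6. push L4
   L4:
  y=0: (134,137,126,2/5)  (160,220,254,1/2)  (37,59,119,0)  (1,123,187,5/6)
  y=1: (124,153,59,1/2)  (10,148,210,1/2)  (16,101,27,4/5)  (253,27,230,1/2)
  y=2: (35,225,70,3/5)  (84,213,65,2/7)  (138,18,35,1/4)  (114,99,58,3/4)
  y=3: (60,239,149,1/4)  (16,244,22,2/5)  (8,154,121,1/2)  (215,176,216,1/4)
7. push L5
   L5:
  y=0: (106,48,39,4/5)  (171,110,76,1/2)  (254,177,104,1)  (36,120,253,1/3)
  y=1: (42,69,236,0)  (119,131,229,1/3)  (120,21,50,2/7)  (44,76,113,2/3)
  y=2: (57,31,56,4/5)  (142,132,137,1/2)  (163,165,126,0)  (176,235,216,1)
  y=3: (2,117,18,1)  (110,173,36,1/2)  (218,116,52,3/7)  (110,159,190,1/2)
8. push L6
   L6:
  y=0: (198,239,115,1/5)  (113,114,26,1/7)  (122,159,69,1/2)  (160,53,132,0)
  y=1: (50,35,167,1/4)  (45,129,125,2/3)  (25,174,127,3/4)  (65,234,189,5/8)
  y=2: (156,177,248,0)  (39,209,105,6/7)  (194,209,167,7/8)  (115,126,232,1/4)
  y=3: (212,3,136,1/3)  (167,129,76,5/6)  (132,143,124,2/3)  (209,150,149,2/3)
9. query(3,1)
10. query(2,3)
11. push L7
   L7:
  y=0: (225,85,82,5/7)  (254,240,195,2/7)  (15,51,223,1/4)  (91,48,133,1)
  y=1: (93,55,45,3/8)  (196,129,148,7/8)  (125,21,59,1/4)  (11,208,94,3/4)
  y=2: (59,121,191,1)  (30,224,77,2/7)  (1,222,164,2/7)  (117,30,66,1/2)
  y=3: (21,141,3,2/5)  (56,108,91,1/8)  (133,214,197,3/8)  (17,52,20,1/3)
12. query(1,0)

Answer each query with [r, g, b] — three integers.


(1,0) stack=L1,L2,L3; from [0,0,0]:
+L1 (α=1/2) → [33, 143/2, 239/2]
+L2 (α=1/2) → [137, 317/4, 443/4]
+L3 (α=1/7) → [872/7, 1415/14, 1439/14]
= [125, 101, 103]

at x=3,y=1 over L1,L2,L4,L5,L6:
+L1 (α=2/7) → [18, 458/7, 432/7]
+L2 (α=3/4) → [297/4, 2707/14, 1335/28]
+L4 (α=1/2) → [1309/8, 3085/28, 7775/56]
+L5 (α=2/3) → [671/8, 2447/28, 20431/168]
+L6 (α=5/8) → [4613/64, 40101/224, 73351/448]
→ [72, 179, 164]

query (2,3) [L1,L2,L4,L5,L6] — begin 0,0,0
L1 α=1/2: [213/2, 231/2, 80]
L2 α=3/8: [1899/16, 1515/16, 1165/8]
L4 α=1/2: [2027/32, 3979/32, 2133/16]
L5 α=3/7: [1037/8, 6763/56, 2757/28]
L6 α=2/3: [3149/24, 7593/56, 9701/84]
→ [131, 136, 115]

at x=1,y=0 over L1,L2,L4,L5,L6,L7:
L1 α=1/2: [33, 143/2, 239/2]
L2 α=1/2: [137, 317/4, 443/4]
L4 α=1/2: [297/2, 1197/8, 1459/8]
L5 α=1/2: [639/4, 2077/16, 2067/16]
L6 α=1/7: [2143/14, 7143/56, 6409/56]
L7 α=2/7: [17827/98, 62595/392, 53885/392]
rounded: [182, 160, 137]


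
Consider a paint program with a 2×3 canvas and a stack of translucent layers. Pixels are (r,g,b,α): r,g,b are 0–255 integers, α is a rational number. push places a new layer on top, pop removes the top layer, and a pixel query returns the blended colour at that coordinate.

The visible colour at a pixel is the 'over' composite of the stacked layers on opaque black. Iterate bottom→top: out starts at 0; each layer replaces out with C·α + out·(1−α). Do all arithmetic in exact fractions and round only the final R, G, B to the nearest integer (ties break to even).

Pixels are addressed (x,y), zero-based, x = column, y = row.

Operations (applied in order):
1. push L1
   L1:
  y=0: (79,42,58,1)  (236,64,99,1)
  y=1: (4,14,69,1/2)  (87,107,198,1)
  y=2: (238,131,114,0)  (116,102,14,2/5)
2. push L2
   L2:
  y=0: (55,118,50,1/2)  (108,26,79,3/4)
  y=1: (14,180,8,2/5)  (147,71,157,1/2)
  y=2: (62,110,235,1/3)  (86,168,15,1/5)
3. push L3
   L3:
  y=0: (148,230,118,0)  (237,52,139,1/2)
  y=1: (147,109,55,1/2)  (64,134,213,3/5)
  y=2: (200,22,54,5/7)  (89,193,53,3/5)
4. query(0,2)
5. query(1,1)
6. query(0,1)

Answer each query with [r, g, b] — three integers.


(0,2) stack=L1,L2,L3; from [0,0,0]:
L1 α=0: [0, 0, 0]
L2 α=1/3: [62/3, 110/3, 235/3]
L3 α=5/7: [3124/21, 550/21, 1280/21]
rounded: [149, 26, 61]

at x=1,y=1 over L1,L2,L3:
+L1 (α=1) → [87, 107, 198]
+L2 (α=1/2) → [117, 89, 355/2]
+L3 (α=3/5) → [426/5, 116, 994/5]
rounded: [85, 116, 199]

query (0,1) [L1,L2,L3] — begin 0,0,0
L1 α=1/2: [2, 7, 69/2]
L2 α=2/5: [34/5, 381/5, 239/10]
L3 α=1/2: [769/10, 463/5, 789/20]
→ [77, 93, 39]


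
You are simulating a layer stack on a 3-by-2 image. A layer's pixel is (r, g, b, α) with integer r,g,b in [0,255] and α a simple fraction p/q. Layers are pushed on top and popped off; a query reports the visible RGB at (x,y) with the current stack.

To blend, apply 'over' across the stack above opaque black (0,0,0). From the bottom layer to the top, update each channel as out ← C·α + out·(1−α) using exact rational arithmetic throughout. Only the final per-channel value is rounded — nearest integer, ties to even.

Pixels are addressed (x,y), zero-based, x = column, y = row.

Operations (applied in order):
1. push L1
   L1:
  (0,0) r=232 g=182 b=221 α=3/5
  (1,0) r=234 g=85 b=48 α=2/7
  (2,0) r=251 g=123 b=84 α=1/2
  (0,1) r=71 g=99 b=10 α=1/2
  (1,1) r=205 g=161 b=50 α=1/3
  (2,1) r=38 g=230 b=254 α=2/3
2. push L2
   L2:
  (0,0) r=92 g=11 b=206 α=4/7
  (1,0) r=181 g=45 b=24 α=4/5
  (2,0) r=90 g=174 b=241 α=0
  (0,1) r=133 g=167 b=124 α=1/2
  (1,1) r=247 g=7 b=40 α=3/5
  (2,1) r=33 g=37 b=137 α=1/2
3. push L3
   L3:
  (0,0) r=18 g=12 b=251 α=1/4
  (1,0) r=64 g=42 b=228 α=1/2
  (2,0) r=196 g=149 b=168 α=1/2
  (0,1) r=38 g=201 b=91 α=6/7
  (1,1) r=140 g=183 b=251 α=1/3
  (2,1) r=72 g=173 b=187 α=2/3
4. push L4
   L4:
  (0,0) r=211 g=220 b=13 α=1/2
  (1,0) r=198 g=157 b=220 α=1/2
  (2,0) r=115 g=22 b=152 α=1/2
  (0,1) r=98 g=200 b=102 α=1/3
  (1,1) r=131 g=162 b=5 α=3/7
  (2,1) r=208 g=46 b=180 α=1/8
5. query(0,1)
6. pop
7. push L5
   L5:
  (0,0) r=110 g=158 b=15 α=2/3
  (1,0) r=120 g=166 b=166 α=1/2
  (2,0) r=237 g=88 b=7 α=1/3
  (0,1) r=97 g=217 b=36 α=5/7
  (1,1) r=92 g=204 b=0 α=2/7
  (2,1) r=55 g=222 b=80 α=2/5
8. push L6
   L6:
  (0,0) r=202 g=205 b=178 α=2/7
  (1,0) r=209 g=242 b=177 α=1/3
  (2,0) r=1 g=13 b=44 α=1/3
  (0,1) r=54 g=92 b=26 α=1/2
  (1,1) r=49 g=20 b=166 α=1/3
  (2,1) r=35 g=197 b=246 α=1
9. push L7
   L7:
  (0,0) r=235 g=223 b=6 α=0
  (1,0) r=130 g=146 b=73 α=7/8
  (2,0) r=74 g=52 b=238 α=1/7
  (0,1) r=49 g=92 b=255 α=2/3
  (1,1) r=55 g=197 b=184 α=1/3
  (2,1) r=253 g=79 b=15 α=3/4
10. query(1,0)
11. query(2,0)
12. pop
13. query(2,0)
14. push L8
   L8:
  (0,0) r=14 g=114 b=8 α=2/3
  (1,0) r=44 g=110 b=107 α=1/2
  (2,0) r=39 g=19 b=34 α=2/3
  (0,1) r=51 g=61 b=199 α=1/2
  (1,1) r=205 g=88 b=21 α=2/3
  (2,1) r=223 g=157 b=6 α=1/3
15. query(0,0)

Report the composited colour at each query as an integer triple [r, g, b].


(0,1) stack=L1,L2,L3,L4; from [0,0,0]:
+L1 (α=1/2) → [71/2, 99/2, 5]
+L2 (α=1/2) → [337/4, 433/4, 129/2]
+L3 (α=6/7) → [1249/28, 751/4, 1221/14]
+L4 (α=1/3) → [2621/42, 1151/6, 645/7]
→ [62, 192, 92]

(1,0) stack=L1,L2,L3,L5,L6,L7; from [0,0,0]:
+L1 (α=2/7) → [468/7, 170/7, 96/7]
+L2 (α=4/5) → [5536/35, 286/7, 768/35]
+L3 (α=1/2) → [3888/35, 290/7, 4374/35]
+L5 (α=1/2) → [4044/35, 726/7, 5092/35]
+L6 (α=1/3) → [15403/105, 3146/21, 16379/105]
+L7 (α=7/8) → [110953/840, 3076/21, 35017/420]
rounded: [132, 146, 83]

at x=2,y=0 over L1,L2,L3,L5,L6,L7:
after L1 α=1/2: [251/2, 123/2, 42]
after L2 α=0: [251/2, 123/2, 42]
after L3 α=1/2: [643/4, 421/4, 105]
after L5 α=1/3: [1117/6, 199/2, 217/3]
after L6 α=1/3: [1120/9, 212/3, 566/9]
after L7 α=1/7: [2462/21, 68, 1846/21]
= [117, 68, 88]

query (2,0) [L1,L2,L3,L5,L6] — begin 0,0,0
L1 α=1/2: [251/2, 123/2, 42]
L2 α=0: [251/2, 123/2, 42]
L3 α=1/2: [643/4, 421/4, 105]
L5 α=1/3: [1117/6, 199/2, 217/3]
L6 α=1/3: [1120/9, 212/3, 566/9]
= [124, 71, 63]

at x=0,y=0 over L1,L2,L3,L5,L6,L8:
+L1 (α=3/5) → [696/5, 546/5, 663/5]
+L2 (α=4/7) → [3928/35, 1858/35, 6109/35]
+L3 (α=1/4) → [6207/70, 2997/70, 6778/35]
+L5 (α=2/3) → [21607/210, 25117/210, 7828/105]
+L6 (α=2/7) → [38575/294, 42337/294, 15304/147]
+L8 (α=2/3) → [46807/882, 109369/882, 17656/441]
= [53, 124, 40]


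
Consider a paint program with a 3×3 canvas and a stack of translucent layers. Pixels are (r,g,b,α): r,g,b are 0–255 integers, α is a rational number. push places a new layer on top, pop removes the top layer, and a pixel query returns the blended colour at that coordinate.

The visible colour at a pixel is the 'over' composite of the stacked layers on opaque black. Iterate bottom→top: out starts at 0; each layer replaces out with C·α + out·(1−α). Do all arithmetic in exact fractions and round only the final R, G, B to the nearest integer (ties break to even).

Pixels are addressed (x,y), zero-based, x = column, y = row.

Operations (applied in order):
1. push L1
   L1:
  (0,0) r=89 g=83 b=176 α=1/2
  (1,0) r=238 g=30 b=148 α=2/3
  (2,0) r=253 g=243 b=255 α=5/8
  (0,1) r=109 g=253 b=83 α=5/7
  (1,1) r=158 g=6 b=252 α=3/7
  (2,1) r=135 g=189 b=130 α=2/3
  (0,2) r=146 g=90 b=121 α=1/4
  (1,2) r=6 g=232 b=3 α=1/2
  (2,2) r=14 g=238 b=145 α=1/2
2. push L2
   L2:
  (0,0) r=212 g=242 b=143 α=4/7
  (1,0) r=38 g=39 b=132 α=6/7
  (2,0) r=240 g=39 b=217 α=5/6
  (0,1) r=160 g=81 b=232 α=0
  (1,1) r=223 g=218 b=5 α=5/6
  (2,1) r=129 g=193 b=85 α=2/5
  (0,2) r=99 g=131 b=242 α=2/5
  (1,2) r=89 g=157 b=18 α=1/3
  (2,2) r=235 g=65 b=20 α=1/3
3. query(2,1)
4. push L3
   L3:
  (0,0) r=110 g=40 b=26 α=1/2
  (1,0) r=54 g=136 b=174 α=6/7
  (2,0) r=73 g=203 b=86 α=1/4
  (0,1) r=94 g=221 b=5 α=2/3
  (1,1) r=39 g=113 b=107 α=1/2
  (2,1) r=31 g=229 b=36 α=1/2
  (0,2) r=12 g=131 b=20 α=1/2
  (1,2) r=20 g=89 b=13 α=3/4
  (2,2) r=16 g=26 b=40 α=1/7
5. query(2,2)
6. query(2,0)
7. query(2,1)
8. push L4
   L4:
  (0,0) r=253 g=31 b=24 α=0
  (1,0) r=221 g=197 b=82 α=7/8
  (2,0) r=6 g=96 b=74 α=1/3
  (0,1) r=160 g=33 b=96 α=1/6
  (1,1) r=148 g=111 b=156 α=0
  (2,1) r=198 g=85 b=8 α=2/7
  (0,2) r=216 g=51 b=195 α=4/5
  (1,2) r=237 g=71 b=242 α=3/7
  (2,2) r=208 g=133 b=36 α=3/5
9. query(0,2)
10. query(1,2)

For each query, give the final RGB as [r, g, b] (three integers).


query (2,1) [L1,L2] — begin 0,0,0
after L1 α=2/3: [90, 126, 260/3]
after L2 α=2/5: [528/5, 764/5, 86]
rounded: [106, 153, 86]

at x=2,y=2 over L1,L2,L3:
L1 α=1/2: [7, 119, 145/2]
L2 α=1/3: [83, 101, 55]
L3 α=1/7: [514/7, 632/7, 370/7]
rounded: [73, 90, 53]

at x=2,y=0 over L1,L2,L3:
after L1 α=5/8: [1265/8, 1215/8, 1275/8]
after L2 α=5/6: [10865/48, 925/16, 9955/48]
after L3 α=1/4: [12033/64, 6023/64, 11331/64]
rounded: [188, 94, 177]

at x=2,y=1 over L1,L2,L3:
L1 α=2/3: [90, 126, 260/3]
L2 α=2/5: [528/5, 764/5, 86]
L3 α=1/2: [683/10, 1909/10, 61]
= [68, 191, 61]

at x=0,y=2 over L1,L2,L3,L4:
L1 α=1/4: [73/2, 45/2, 121/4]
L2 α=2/5: [123/2, 659/10, 2299/20]
L3 α=1/2: [147/4, 1969/20, 2699/40]
L4 α=4/5: [3603/20, 6049/100, 33899/200]
= [180, 60, 169]

query (1,2) [L1,L2,L3,L4] — begin 0,0,0
+L1 (α=1/2) → [3, 116, 3/2]
+L2 (α=1/3) → [95/3, 389/3, 7]
+L3 (α=3/4) → [275/12, 595/6, 23/2]
+L4 (α=3/7) → [344/3, 1829/21, 772/7]
rounded: [115, 87, 110]


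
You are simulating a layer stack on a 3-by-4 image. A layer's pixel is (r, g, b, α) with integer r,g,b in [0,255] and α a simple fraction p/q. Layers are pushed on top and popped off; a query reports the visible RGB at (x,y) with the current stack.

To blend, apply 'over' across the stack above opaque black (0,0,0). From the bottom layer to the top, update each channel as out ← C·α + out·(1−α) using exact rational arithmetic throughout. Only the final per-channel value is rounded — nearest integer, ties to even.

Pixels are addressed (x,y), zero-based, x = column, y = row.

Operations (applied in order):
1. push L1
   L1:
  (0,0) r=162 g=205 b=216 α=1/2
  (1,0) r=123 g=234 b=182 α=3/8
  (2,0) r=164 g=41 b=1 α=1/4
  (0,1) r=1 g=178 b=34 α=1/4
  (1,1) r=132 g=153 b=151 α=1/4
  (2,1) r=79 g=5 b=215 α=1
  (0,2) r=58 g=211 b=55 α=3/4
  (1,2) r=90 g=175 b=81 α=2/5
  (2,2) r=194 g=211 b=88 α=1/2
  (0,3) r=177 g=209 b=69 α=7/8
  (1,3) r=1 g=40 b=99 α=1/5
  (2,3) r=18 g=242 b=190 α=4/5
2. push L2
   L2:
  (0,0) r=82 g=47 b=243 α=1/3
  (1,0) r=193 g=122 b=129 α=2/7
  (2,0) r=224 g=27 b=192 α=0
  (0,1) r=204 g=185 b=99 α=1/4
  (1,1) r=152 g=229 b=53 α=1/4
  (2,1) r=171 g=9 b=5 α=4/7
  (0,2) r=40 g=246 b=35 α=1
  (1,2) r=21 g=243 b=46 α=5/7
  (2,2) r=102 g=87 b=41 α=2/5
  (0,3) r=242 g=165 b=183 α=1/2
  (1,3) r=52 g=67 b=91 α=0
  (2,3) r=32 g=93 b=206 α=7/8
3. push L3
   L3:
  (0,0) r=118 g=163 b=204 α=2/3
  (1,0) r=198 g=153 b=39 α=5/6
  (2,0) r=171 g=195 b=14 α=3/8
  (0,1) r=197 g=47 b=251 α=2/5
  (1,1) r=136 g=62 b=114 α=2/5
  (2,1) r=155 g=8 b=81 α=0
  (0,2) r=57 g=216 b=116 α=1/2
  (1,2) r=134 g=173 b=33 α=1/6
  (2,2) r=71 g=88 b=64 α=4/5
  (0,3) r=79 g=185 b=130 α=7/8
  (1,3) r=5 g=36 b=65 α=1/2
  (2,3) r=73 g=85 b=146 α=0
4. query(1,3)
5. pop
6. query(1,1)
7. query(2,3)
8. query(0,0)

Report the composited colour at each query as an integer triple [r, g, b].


(1,3) stack=L1,L2,L3; from [0,0,0]:
L1 α=1/5: [1/5, 8, 99/5]
L2 α=0: [1/5, 8, 99/5]
L3 α=1/2: [13/5, 22, 212/5]
= [3, 22, 42]

query (1,1) [L1,L2] — begin 0,0,0
L1 α=1/4: [33, 153/4, 151/4]
L2 α=1/4: [251/4, 1375/16, 665/16]
→ [63, 86, 42]

at x=2,y=3 over L1,L2:
+L1 (α=4/5) → [72/5, 968/5, 152]
+L2 (α=7/8) → [149/5, 4223/40, 797/4]
= [30, 106, 199]

at x=0,y=0 over L1,L2:
after L1 α=1/2: [81, 205/2, 108]
after L2 α=1/3: [244/3, 84, 153]
rounded: [81, 84, 153]


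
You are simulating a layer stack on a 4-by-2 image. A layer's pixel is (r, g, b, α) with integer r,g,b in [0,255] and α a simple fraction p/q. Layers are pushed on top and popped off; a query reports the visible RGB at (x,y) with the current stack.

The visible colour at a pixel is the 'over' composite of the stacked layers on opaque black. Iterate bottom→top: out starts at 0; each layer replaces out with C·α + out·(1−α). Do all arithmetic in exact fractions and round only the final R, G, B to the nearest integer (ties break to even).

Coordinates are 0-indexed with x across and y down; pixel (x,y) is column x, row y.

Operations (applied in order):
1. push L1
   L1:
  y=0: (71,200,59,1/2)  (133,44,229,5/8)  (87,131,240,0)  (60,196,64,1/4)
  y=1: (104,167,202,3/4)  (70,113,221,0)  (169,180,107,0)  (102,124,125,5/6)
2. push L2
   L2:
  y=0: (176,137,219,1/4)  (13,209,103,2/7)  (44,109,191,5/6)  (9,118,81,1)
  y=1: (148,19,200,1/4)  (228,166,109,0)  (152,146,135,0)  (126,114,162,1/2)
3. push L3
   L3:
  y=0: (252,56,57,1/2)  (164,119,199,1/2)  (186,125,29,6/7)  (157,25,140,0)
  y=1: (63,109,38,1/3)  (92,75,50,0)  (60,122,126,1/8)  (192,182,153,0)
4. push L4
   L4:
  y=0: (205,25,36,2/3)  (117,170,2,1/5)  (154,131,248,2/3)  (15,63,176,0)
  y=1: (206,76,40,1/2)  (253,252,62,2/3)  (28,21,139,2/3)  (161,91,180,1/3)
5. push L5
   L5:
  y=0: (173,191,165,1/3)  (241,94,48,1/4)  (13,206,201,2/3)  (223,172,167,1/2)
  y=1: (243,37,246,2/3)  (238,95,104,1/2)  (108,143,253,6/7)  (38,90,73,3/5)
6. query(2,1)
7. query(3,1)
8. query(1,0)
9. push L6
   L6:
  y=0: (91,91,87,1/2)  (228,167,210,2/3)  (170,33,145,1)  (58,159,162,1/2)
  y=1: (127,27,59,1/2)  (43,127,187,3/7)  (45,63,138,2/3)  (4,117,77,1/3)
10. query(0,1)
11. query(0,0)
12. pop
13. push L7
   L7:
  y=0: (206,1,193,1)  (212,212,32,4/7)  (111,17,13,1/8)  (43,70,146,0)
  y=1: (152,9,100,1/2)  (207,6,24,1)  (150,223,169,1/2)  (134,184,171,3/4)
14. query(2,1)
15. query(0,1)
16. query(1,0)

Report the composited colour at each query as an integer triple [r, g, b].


(2,1) stack=L1,L2,L3,L4,L5; from [0,0,0]:
L1 α=0: [0, 0, 0]
L2 α=0: [0, 0, 0]
L3 α=1/8: [15/2, 61/4, 63/4]
L4 α=2/3: [127/6, 229/12, 1175/12]
L5 α=6/7: [4015/42, 10525/84, 19391/84]
rounded: [96, 125, 231]

query (3,1) [L1,L2,L3,L4,L5] — begin 0,0,0
+L1 (α=5/6) → [85, 310/3, 625/6]
+L2 (α=1/2) → [211/2, 326/3, 1597/12]
+L3 (α=0) → [211/2, 326/3, 1597/12]
+L4 (α=1/3) → [124, 925/9, 2677/18]
+L5 (α=3/5) → [362/5, 856/9, 4648/45]
→ [72, 95, 103]

query (1,0) [L1,L2,L3,L4,L5] — begin 0,0,0
+L1 (α=5/8) → [665/8, 55/2, 1145/8]
+L2 (α=2/7) → [3533/56, 1111/14, 7373/56]
+L3 (α=1/2) → [12717/112, 2777/28, 18517/112]
+L4 (α=1/5) → [15993/140, 3967/35, 18573/140]
+L5 (α=1/4) → [81719/560, 15191/140, 62439/560]
→ [146, 109, 111]

(0,1) stack=L1,L2,L3,L4,L5,L6; from [0,0,0]:
+L1 (α=3/4) → [78, 501/4, 303/2]
+L2 (α=1/4) → [191/2, 1579/16, 1309/8]
+L3 (α=1/3) → [254/3, 817/8, 487/4]
+L4 (α=1/2) → [436/3, 1425/16, 647/8]
+L5 (α=2/3) → [1894/9, 2609/48, 4583/24]
+L6 (α=1/2) → [3037/18, 3905/96, 5999/48]
= [169, 41, 125]

(0,0) stack=L1,L2,L3,L4,L5,L6; from [0,0,0]:
+L1 (α=1/2) → [71/2, 100, 59/2]
+L2 (α=1/4) → [565/8, 437/4, 615/8]
+L3 (α=1/2) → [2581/16, 661/8, 1071/16]
+L4 (α=2/3) → [3047/16, 1061/24, 741/16]
+L5 (α=1/3) → [1477/8, 3353/36, 687/8]
+L6 (α=1/2) → [2205/16, 6629/72, 1383/16]
rounded: [138, 92, 86]

at x=2,y=1 over L1,L2,L3,L4,L5,L7:
after L1 α=0: [0, 0, 0]
after L2 α=0: [0, 0, 0]
after L3 α=1/8: [15/2, 61/4, 63/4]
after L4 α=2/3: [127/6, 229/12, 1175/12]
after L5 α=6/7: [4015/42, 10525/84, 19391/84]
after L7 α=1/2: [10315/84, 29257/168, 33587/168]
rounded: [123, 174, 200]

(0,1) stack=L1,L2,L3,L4,L5,L7; from [0,0,0]:
after L1 α=3/4: [78, 501/4, 303/2]
after L2 α=1/4: [191/2, 1579/16, 1309/8]
after L3 α=1/3: [254/3, 817/8, 487/4]
after L4 α=1/2: [436/3, 1425/16, 647/8]
after L5 α=2/3: [1894/9, 2609/48, 4583/24]
after L7 α=1/2: [1631/9, 3041/96, 6983/48]
→ [181, 32, 145]

query (1,0) [L1,L2,L3,L4,L5,L7] — begin 0,0,0
after L1 α=5/8: [665/8, 55/2, 1145/8]
after L2 α=2/7: [3533/56, 1111/14, 7373/56]
after L3 α=1/2: [12717/112, 2777/28, 18517/112]
after L4 α=1/5: [15993/140, 3967/35, 18573/140]
after L5 α=1/4: [81719/560, 15191/140, 62439/560]
after L7 α=4/7: [720037/3920, 164293/980, 258997/3920]
= [184, 168, 66]
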